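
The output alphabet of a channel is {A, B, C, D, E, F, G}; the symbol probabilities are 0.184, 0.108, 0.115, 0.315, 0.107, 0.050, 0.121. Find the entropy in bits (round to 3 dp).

2.610 bits

H = −Σ pᵢ log₂ pᵢ.
−0.184·log₂(0.184) = 0.4494
−0.108·log₂(0.108) = 0.3468
−0.115·log₂(0.115) = 0.3588
−0.315·log₂(0.315) = 0.5250
−0.107·log₂(0.107) = 0.3450
−0.050·log₂(0.050) = 0.2161
−0.121·log₂(0.121) = 0.3687
Sum ≈ 2.6097 → 2.610 bits.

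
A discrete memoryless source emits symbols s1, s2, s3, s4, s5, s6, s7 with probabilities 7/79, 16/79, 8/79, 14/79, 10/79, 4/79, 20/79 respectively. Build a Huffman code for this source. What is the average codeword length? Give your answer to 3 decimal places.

Repeatedly combine the two least-probable nodes; the expected code length is the sum of the merged weights.
merge 4/79 + 7/79 → 11/79
merge 8/79 + 10/79 → 18/79
merge 11/79 + 14/79 → 25/79
merge 16/79 + 18/79 → 34/79
merge 20/79 + 25/79 → 45/79
merge 34/79 + 45/79 → 1
L = 11/79 + 18/79 + 25/79 + 34/79 + 45/79 + 1 = 212/79 ≈ 2.684 bits/symbol.

2.684 bits/symbol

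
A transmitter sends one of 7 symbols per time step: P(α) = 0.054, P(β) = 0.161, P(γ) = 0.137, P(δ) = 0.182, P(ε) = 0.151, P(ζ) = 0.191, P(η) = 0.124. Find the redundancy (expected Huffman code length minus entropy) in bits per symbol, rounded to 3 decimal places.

0.072 bits

Entropy H = −Σ p log₂ p ≈ 2.7333 bits.
Huffman merges: 27/500+31/250→89/500; 137/1000+151/1000→36/125; 161/1000+89/500→339/1000; 91/500+191/1000→373/1000; 36/125+339/1000→627/1000; 373/1000+627/1000→1. L = 561/200 ≈ 2.8050.
L − H = 2.8050 − 2.7333 = 0.072 bits.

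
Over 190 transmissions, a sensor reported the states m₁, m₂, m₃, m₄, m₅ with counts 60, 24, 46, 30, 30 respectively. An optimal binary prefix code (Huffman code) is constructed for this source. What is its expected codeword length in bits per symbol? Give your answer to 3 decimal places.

2.284 bits/symbol

Probabilities are the counts divided by 190.
Repeatedly combine the two least-probable nodes; the expected code length is the sum of the merged weights.
merge 12/95 + 3/19 → 27/95
merge 3/19 + 23/95 → 2/5
merge 27/95 + 6/19 → 3/5
merge 2/5 + 3/5 → 1
L = 27/95 + 2/5 + 3/5 + 1 = 217/95 ≈ 2.284 bits/symbol.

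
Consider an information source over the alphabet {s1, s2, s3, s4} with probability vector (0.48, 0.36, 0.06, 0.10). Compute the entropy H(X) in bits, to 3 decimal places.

1.615 bits

H = −Σ pᵢ log₂ pᵢ.
−0.48·log₂(0.48) = 0.5083
−0.36·log₂(0.36) = 0.5306
−0.06·log₂(0.06) = 0.2435
−0.10·log₂(0.10) = 0.3322
Sum ≈ 1.6146 → 1.615 bits.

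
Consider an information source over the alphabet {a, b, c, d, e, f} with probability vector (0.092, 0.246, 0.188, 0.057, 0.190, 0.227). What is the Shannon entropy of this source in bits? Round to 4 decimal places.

H = −Σ pᵢ log₂ pᵢ.
−0.092·log₂(0.092) = 0.3167
−0.246·log₂(0.246) = 0.4977
−0.188·log₂(0.188) = 0.4533
−0.057·log₂(0.057) = 0.2356
−0.190·log₂(0.190) = 0.4552
−0.227·log₂(0.227) = 0.4856
Sum ≈ 2.4441 → 2.4441 bits.

2.4441 bits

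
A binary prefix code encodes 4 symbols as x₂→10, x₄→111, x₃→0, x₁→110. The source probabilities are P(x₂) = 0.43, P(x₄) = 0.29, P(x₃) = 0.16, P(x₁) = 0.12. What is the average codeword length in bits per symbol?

2.25 bits/symbol

L̄ = Σ pᵢ·ℓᵢ = 0.43·2 + 0.29·3 + 0.16·1 + 0.12·3 = 2.25 bits/symbol.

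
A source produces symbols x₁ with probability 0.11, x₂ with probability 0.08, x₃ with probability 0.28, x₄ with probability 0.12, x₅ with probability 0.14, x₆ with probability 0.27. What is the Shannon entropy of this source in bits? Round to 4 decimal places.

2.4302 bits

H = −Σ pᵢ log₂ pᵢ.
−0.11·log₂(0.11) = 0.3503
−0.08·log₂(0.08) = 0.2915
−0.28·log₂(0.28) = 0.5142
−0.12·log₂(0.12) = 0.3671
−0.14·log₂(0.14) = 0.3971
−0.27·log₂(0.27) = 0.5100
Sum ≈ 2.4302 → 2.4302 bits.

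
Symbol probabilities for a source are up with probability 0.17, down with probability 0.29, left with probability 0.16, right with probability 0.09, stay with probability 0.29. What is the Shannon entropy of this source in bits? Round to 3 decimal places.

2.206 bits

H = −Σ pᵢ log₂ pᵢ.
−0.17·log₂(0.17) = 0.4346
−0.29·log₂(0.29) = 0.5179
−0.16·log₂(0.16) = 0.4230
−0.09·log₂(0.09) = 0.3127
−0.29·log₂(0.29) = 0.5179
Sum ≈ 2.2061 → 2.206 bits.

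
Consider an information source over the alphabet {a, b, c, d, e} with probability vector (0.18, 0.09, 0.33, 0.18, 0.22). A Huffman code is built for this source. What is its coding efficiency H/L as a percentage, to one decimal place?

97.4%

Entropy H = −Σ p log₂ p ≈ 2.2117 bits.
Huffman merges: 9/100+9/50→27/100; 9/50+11/50→2/5; 27/100+33/100→3/5; 2/5+3/5→1. L = 227/100 ≈ 2.2700.
Efficiency = H/L = 2.2117/2.2700 = 97.4%.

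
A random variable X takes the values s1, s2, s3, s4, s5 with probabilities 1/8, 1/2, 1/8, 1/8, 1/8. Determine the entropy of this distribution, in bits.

Each probability is a power of 1/2, so log₂(1/p) is an integer.
H = Σ p·log₂(1/p) = 1/8·3 + 1/2·1 + 1/8·3 + 1/8·3 + 1/8·3 = 2 bits.

2 bits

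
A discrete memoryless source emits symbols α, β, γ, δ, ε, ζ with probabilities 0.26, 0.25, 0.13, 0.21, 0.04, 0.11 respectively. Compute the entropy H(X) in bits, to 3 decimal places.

H = −Σ pᵢ log₂ pᵢ.
−0.26·log₂(0.26) = 0.5053
−0.25·log₂(0.25) = 0.5000
−0.13·log₂(0.13) = 0.3826
−0.21·log₂(0.21) = 0.4728
−0.04·log₂(0.04) = 0.1858
−0.11·log₂(0.11) = 0.3503
Sum ≈ 2.3968 → 2.397 bits.

2.397 bits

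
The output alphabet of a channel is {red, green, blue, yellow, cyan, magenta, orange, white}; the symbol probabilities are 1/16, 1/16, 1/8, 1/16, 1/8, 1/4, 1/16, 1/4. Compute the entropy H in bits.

2.75 bits

Each probability is a power of 1/2, so log₂(1/p) is an integer.
H = Σ p·log₂(1/p) = 1/16·4 + 1/16·4 + 1/8·3 + 1/16·4 + 1/8·3 + 1/4·2 + 1/16·4 + 1/4·2 = 2.75 bits.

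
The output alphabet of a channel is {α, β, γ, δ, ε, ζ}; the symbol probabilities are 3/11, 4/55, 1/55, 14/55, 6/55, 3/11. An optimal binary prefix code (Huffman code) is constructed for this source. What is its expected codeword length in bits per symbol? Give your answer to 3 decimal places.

2.291 bits/symbol

Repeatedly combine the two least-probable nodes; the expected code length is the sum of the merged weights.
merge 1/55 + 4/55 → 1/11
merge 1/11 + 6/55 → 1/5
merge 1/5 + 14/55 → 5/11
merge 3/11 + 3/11 → 6/11
merge 5/11 + 6/11 → 1
L = 1/11 + 1/5 + 5/11 + 6/11 + 1 = 126/55 ≈ 2.291 bits/symbol.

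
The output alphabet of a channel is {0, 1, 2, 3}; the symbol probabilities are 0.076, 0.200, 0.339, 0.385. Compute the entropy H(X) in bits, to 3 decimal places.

H = −Σ pᵢ log₂ pᵢ.
−0.076·log₂(0.076) = 0.2826
−0.200·log₂(0.200) = 0.4644
−0.339·log₂(0.339) = 0.5291
−0.385·log₂(0.385) = 0.5302
Sum ≈ 1.8062 → 1.806 bits.

1.806 bits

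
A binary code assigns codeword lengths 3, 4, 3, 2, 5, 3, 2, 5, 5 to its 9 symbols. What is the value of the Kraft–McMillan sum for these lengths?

With common denominator 2^5 = 32: Σ 2^(−ℓᵢ) = 4/32 + 2/32 + 4/32 + 8/32 + 1/32 + 4/32 + 8/32 + 1/32 + 1/32 = 33/32 = 1.03125.

1.03125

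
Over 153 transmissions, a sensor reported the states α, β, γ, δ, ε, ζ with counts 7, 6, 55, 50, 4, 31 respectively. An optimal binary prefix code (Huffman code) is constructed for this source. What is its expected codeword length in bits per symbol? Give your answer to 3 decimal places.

Probabilities are the counts divided by 153.
Repeatedly combine the two least-probable nodes; the expected code length is the sum of the merged weights.
merge 4/153 + 2/51 → 10/153
merge 7/153 + 10/153 → 1/9
merge 1/9 + 31/153 → 16/51
merge 16/51 + 50/153 → 98/153
merge 55/153 + 98/153 → 1
L = 10/153 + 1/9 + 16/51 + 98/153 + 1 = 326/153 ≈ 2.131 bits/symbol.

2.131 bits/symbol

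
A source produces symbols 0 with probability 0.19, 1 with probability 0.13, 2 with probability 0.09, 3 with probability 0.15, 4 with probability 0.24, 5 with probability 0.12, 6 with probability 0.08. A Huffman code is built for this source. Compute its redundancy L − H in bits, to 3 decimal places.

0.026 bits

Entropy H = −Σ p log₂ p ≈ 2.7138 bits.
Huffman merges: 2/25+9/100→17/100; 3/25+13/100→1/4; 3/20+17/100→8/25; 19/100+6/25→43/100; 1/4+8/25→57/100; 43/100+57/100→1. L = 137/50 ≈ 2.7400.
L − H = 2.7400 − 2.7138 = 0.026 bits.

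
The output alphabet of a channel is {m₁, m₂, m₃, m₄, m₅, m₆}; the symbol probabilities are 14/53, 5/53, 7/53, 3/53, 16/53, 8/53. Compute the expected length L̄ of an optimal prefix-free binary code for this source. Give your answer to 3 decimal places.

Repeatedly combine the two least-probable nodes; the expected code length is the sum of the merged weights.
merge 3/53 + 5/53 → 8/53
merge 7/53 + 8/53 → 15/53
merge 8/53 + 14/53 → 22/53
merge 15/53 + 16/53 → 31/53
merge 22/53 + 31/53 → 1
L = 8/53 + 15/53 + 22/53 + 31/53 + 1 = 129/53 ≈ 2.434 bits/symbol.

2.434 bits/symbol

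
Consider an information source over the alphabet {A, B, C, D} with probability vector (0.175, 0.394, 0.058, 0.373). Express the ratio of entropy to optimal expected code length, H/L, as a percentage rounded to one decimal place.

94.5%

Entropy H = −Σ p log₂ p ≈ 1.7384 bits.
Huffman merges: 29/500+7/40→233/1000; 233/1000+373/1000→303/500; 197/500+303/500→1. L = 1839/1000 ≈ 1.8390.
Efficiency = H/L = 1.7384/1.8390 = 94.5%.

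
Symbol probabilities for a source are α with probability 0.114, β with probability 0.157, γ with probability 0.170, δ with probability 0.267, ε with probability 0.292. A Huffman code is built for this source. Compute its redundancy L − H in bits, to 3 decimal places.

0.033 bits

Entropy H = −Σ p log₂ p ≈ 2.2383 bits.
Huffman merges: 57/500+157/1000→271/1000; 17/100+267/1000→437/1000; 271/1000+73/250→563/1000; 437/1000+563/1000→1. L = 2271/1000 ≈ 2.2710.
L − H = 2.2710 − 2.2383 = 0.033 bits.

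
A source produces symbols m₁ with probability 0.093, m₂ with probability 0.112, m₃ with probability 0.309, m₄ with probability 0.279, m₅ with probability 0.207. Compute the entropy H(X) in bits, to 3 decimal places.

H = −Σ pᵢ log₂ pᵢ.
−0.093·log₂(0.093) = 0.3187
−0.112·log₂(0.112) = 0.3537
−0.309·log₂(0.309) = 0.5235
−0.279·log₂(0.279) = 0.5138
−0.207·log₂(0.207) = 0.4704
Sum ≈ 2.1802 → 2.180 bits.

2.180 bits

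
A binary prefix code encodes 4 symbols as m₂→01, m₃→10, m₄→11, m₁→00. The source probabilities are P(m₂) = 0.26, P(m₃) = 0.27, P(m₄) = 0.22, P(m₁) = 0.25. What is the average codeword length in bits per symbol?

L̄ = Σ pᵢ·ℓᵢ = 0.26·2 + 0.27·2 + 0.22·2 + 0.25·2 = 2 bits/symbol.

2 bits/symbol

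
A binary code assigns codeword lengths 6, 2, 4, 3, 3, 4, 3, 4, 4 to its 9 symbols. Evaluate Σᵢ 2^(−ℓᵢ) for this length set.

0.890625

With common denominator 2^6 = 64: Σ 2^(−ℓᵢ) = 1/64 + 16/64 + 4/64 + 8/64 + 8/64 + 4/64 + 8/64 + 4/64 + 4/64 = 57/64 = 0.890625.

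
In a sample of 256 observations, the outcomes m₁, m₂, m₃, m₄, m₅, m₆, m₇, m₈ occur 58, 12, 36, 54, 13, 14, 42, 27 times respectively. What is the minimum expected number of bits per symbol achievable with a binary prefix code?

Probabilities are the counts divided by 256.
Repeatedly combine the two least-probable nodes; the expected code length is the sum of the merged weights.
merge 3/64 + 13/256 → 25/256
merge 7/128 + 25/256 → 39/256
merge 27/256 + 9/64 → 63/256
merge 39/256 + 21/128 → 81/256
merge 27/128 + 29/128 → 7/16
merge 63/256 + 81/256 → 9/16
merge 7/16 + 9/16 → 1
L = 25/256 + 39/256 + 63/256 + 81/256 + 7/16 + 9/16 + 1 = 45/16 = 2.8125 bits/symbol.

2.8125 bits/symbol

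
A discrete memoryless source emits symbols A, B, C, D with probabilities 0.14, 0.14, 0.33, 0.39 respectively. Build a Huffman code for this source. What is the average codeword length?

Repeatedly combine the two least-probable nodes; the expected code length is the sum of the merged weights.
merge 7/50 + 7/50 → 7/25
merge 7/25 + 33/100 → 61/100
merge 39/100 + 61/100 → 1
L = 7/25 + 61/100 + 1 = 189/100 = 1.89 bits/symbol.

1.89 bits/symbol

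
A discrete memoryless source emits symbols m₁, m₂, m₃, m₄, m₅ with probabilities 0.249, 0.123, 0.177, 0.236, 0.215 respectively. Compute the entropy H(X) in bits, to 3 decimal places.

2.282 bits

H = −Σ pᵢ log₂ pᵢ.
−0.249·log₂(0.249) = 0.4994
−0.123·log₂(0.123) = 0.3719
−0.177·log₂(0.177) = 0.4422
−0.236·log₂(0.236) = 0.4916
−0.215·log₂(0.215) = 0.4768
Sum ≈ 2.2819 → 2.282 bits.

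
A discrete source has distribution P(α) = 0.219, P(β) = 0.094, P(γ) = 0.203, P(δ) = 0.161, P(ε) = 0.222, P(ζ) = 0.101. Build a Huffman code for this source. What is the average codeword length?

Repeatedly combine the two least-probable nodes; the expected code length is the sum of the merged weights.
merge 47/500 + 101/1000 → 39/200
merge 161/1000 + 39/200 → 89/250
merge 203/1000 + 219/1000 → 211/500
merge 111/500 + 89/250 → 289/500
merge 211/500 + 289/500 → 1
L = 39/200 + 89/250 + 211/500 + 289/500 + 1 = 2551/1000 = 2.551 bits/symbol.

2.551 bits/symbol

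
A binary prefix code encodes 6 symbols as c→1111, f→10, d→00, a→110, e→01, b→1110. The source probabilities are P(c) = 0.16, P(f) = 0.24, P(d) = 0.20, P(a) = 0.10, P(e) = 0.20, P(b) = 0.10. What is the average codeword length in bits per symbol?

L̄ = Σ pᵢ·ℓᵢ = 0.16·4 + 0.24·2 + 0.20·2 + 0.10·3 + 0.20·2 + 0.10·4 = 2.62 bits/symbol.

2.62 bits/symbol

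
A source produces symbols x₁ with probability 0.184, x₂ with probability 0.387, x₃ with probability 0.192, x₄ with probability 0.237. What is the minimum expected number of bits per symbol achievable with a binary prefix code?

1.989 bits/symbol

Repeatedly combine the two least-probable nodes; the expected code length is the sum of the merged weights.
merge 23/125 + 24/125 → 47/125
merge 237/1000 + 47/125 → 613/1000
merge 387/1000 + 613/1000 → 1
L = 47/125 + 613/1000 + 1 = 1989/1000 = 1.989 bits/symbol.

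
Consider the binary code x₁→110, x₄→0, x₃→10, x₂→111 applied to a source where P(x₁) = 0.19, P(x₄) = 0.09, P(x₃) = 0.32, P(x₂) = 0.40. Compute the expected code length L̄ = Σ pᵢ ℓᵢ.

L̄ = Σ pᵢ·ℓᵢ = 0.19·3 + 0.09·1 + 0.32·2 + 0.40·3 = 2.5 bits/symbol.

2.5 bits/symbol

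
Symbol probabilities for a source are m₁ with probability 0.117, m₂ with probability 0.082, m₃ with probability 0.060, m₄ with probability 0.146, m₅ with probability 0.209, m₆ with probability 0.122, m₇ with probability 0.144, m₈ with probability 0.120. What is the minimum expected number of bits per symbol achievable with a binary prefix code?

Repeatedly combine the two least-probable nodes; the expected code length is the sum of the merged weights.
merge 3/50 + 41/500 → 71/500
merge 117/1000 + 3/25 → 237/1000
merge 61/500 + 71/500 → 33/125
merge 18/125 + 73/500 → 29/100
merge 209/1000 + 237/1000 → 223/500
merge 33/125 + 29/100 → 277/500
merge 223/500 + 277/500 → 1
L = 71/500 + 237/1000 + 33/125 + 29/100 + 223/500 + 277/500 + 1 = 2933/1000 = 2.933 bits/symbol.

2.933 bits/symbol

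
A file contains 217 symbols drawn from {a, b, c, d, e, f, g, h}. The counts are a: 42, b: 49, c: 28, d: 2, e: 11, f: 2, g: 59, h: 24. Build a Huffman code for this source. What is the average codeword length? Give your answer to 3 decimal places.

Probabilities are the counts divided by 217.
Repeatedly combine the two least-probable nodes; the expected code length is the sum of the merged weights.
merge 2/217 + 2/217 → 4/217
merge 4/217 + 11/217 → 15/217
merge 15/217 + 24/217 → 39/217
merge 4/31 + 39/217 → 67/217
merge 6/31 + 7/31 → 13/31
merge 59/217 + 67/217 → 18/31
merge 13/31 + 18/31 → 1
L = 4/217 + 15/217 + 39/217 + 67/217 + 13/31 + 18/31 + 1 = 559/217 ≈ 2.576 bits/symbol.

2.576 bits/symbol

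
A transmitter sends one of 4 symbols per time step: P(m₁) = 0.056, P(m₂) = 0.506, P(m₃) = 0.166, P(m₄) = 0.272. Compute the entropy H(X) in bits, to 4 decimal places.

H = −Σ pᵢ log₂ pᵢ.
−0.056·log₂(0.056) = 0.2329
−0.506·log₂(0.506) = 0.4973
−0.166·log₂(0.166) = 0.4301
−0.272·log₂(0.272) = 0.5109
Sum ≈ 1.6711 → 1.6711 bits.

1.6711 bits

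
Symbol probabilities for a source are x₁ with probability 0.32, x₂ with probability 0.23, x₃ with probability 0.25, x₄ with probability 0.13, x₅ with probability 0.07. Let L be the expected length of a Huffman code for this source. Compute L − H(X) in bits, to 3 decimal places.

0.035 bits

Entropy H = −Σ p log₂ p ≈ 2.1649 bits.
Huffman merges: 7/100+13/100→1/5; 1/5+23/100→43/100; 1/4+8/25→57/100; 43/100+57/100→1. L = 11/5 ≈ 2.2000.
L − H = 2.2000 − 2.1649 = 0.035 bits.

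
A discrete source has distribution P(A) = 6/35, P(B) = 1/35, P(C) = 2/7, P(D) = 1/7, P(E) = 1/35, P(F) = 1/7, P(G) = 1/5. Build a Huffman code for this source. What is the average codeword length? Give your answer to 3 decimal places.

2.571 bits/symbol

Repeatedly combine the two least-probable nodes; the expected code length is the sum of the merged weights.
merge 1/35 + 1/35 → 2/35
merge 2/35 + 1/7 → 1/5
merge 1/7 + 6/35 → 11/35
merge 1/5 + 1/5 → 2/5
merge 2/7 + 11/35 → 3/5
merge 2/5 + 3/5 → 1
L = 2/35 + 1/5 + 11/35 + 2/5 + 3/5 + 1 = 18/7 ≈ 2.571 bits/symbol.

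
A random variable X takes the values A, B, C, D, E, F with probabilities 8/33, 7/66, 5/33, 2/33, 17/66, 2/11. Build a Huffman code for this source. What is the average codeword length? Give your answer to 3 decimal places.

Repeatedly combine the two least-probable nodes; the expected code length is the sum of the merged weights.
merge 2/33 + 7/66 → 1/6
merge 5/33 + 1/6 → 7/22
merge 2/11 + 8/33 → 14/33
merge 17/66 + 7/22 → 19/33
merge 14/33 + 19/33 → 1
L = 1/6 + 7/22 + 14/33 + 19/33 + 1 = 82/33 ≈ 2.485 bits/symbol.

2.485 bits/symbol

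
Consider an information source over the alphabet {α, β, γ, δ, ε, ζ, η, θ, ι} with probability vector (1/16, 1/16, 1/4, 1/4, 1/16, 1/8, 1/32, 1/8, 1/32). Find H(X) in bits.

2.8125 bits

Each probability is a power of 1/2, so log₂(1/p) is an integer.
H = Σ p·log₂(1/p) = 1/16·4 + 1/16·4 + 1/4·2 + 1/4·2 + 1/16·4 + 1/8·3 + 1/32·5 + 1/8·3 + 1/32·5 = 2.8125 bits.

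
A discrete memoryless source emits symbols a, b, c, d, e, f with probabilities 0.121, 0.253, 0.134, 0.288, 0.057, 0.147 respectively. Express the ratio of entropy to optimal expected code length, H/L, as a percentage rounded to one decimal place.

Entropy H = −Σ p log₂ p ≈ 2.4183 bits.
Huffman merges: 57/1000+121/1000→89/500; 67/500+147/1000→281/1000; 89/500+253/1000→431/1000; 281/1000+36/125→569/1000; 431/1000+569/1000→1. L = 2459/1000 ≈ 2.4590.
Efficiency = H/L = 2.4183/2.4590 = 98.3%.

98.3%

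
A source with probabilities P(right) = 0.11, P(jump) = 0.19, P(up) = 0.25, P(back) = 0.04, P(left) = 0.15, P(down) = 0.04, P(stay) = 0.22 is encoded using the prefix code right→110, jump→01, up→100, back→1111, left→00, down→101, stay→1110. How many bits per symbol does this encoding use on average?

2.92 bits/symbol

L̄ = Σ pᵢ·ℓᵢ = 0.11·3 + 0.19·2 + 0.25·3 + 0.04·4 + 0.15·2 + 0.04·3 + 0.22·4 = 2.92 bits/symbol.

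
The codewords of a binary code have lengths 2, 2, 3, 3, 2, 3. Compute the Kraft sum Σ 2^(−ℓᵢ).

With common denominator 2^3 = 8: Σ 2^(−ℓᵢ) = 2/8 + 2/8 + 1/8 + 1/8 + 2/8 + 1/8 = 9/8 = 1.125.

1.125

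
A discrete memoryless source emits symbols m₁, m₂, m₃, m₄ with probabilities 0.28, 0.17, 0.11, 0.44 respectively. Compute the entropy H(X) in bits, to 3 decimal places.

H = −Σ pᵢ log₂ pᵢ.
−0.28·log₂(0.28) = 0.5142
−0.17·log₂(0.17) = 0.4346
−0.11·log₂(0.11) = 0.3503
−0.44·log₂(0.44) = 0.5211
Sum ≈ 1.8202 → 1.820 bits.

1.820 bits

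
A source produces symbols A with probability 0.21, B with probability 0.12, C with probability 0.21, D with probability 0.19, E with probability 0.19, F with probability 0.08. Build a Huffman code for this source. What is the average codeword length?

Repeatedly combine the two least-probable nodes; the expected code length is the sum of the merged weights.
merge 2/25 + 3/25 → 1/5
merge 19/100 + 19/100 → 19/50
merge 1/5 + 21/100 → 41/100
merge 21/100 + 19/50 → 59/100
merge 41/100 + 59/100 → 1
L = 1/5 + 19/50 + 41/100 + 59/100 + 1 = 129/50 = 2.58 bits/symbol.

2.58 bits/symbol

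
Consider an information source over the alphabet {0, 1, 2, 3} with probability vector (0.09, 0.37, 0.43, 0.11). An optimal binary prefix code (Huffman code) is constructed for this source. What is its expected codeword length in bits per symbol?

Repeatedly combine the two least-probable nodes; the expected code length is the sum of the merged weights.
merge 9/100 + 11/100 → 1/5
merge 1/5 + 37/100 → 57/100
merge 43/100 + 57/100 → 1
L = 1/5 + 57/100 + 1 = 177/100 = 1.77 bits/symbol.

1.77 bits/symbol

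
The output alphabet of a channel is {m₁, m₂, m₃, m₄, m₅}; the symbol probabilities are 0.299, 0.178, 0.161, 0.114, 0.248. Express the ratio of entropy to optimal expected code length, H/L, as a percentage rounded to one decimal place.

Entropy H = −Σ p log₂ p ≈ 2.2443 bits.
Huffman merges: 57/500+161/1000→11/40; 89/500+31/125→213/500; 11/40+299/1000→287/500; 213/500+287/500→1. L = 91/40 ≈ 2.2750.
Efficiency = H/L = 2.2443/2.2750 = 98.6%.

98.6%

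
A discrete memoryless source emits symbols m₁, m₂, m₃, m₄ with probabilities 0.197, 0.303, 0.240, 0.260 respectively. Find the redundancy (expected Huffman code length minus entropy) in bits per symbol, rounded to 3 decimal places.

0.017 bits

Entropy H = −Σ p log₂ p ≈ 1.9831 bits.
Huffman merges: 197/1000+6/25→437/1000; 13/50+303/1000→563/1000; 437/1000+563/1000→1. L = 2 ≈ 2.0000.
L − H = 2.0000 − 1.9831 = 0.017 bits.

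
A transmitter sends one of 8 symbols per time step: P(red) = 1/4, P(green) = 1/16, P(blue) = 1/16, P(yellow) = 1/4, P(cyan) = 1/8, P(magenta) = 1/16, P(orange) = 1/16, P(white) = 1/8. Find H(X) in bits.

2.75 bits

Each probability is a power of 1/2, so log₂(1/p) is an integer.
H = Σ p·log₂(1/p) = 1/4·2 + 1/16·4 + 1/16·4 + 1/4·2 + 1/8·3 + 1/16·4 + 1/16·4 + 1/8·3 = 2.75 bits.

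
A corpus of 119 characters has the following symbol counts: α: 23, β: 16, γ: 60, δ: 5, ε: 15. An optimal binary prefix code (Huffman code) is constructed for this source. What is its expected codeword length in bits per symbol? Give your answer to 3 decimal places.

1.966 bits/symbol

Probabilities are the counts divided by 119.
Repeatedly combine the two least-probable nodes; the expected code length is the sum of the merged weights.
merge 5/119 + 15/119 → 20/119
merge 16/119 + 20/119 → 36/119
merge 23/119 + 36/119 → 59/119
merge 59/119 + 60/119 → 1
L = 20/119 + 36/119 + 59/119 + 1 = 234/119 ≈ 1.966 bits/symbol.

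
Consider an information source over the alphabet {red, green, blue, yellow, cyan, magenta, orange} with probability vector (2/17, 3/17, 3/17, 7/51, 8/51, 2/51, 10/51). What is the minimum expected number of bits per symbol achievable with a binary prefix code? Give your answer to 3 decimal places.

Repeatedly combine the two least-probable nodes; the expected code length is the sum of the merged weights.
merge 2/51 + 2/17 → 8/51
merge 7/51 + 8/51 → 5/17
merge 8/51 + 3/17 → 1/3
merge 3/17 + 10/51 → 19/51
merge 5/17 + 1/3 → 32/51
merge 19/51 + 32/51 → 1
L = 8/51 + 5/17 + 1/3 + 19/51 + 32/51 + 1 = 142/51 ≈ 2.784 bits/symbol.

2.784 bits/symbol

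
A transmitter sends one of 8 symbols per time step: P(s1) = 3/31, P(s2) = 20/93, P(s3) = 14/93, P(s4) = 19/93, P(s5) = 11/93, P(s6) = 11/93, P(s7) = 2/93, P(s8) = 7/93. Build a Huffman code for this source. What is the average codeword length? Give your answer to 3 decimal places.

2.871 bits/symbol

Repeatedly combine the two least-probable nodes; the expected code length is the sum of the merged weights.
merge 2/93 + 7/93 → 3/31
merge 3/31 + 3/31 → 6/31
merge 11/93 + 11/93 → 22/93
merge 14/93 + 6/31 → 32/93
merge 19/93 + 20/93 → 13/31
merge 22/93 + 32/93 → 18/31
merge 13/31 + 18/31 → 1
L = 3/31 + 6/31 + 22/93 + 32/93 + 13/31 + 18/31 + 1 = 89/31 ≈ 2.871 bits/symbol.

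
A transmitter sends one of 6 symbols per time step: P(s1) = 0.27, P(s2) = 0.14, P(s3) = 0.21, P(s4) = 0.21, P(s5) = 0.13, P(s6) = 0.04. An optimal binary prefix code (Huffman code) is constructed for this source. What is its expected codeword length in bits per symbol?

2.48 bits/symbol

Repeatedly combine the two least-probable nodes; the expected code length is the sum of the merged weights.
merge 1/25 + 13/100 → 17/100
merge 7/50 + 17/100 → 31/100
merge 21/100 + 21/100 → 21/50
merge 27/100 + 31/100 → 29/50
merge 21/50 + 29/50 → 1
L = 17/100 + 31/100 + 21/50 + 29/50 + 1 = 62/25 = 2.48 bits/symbol.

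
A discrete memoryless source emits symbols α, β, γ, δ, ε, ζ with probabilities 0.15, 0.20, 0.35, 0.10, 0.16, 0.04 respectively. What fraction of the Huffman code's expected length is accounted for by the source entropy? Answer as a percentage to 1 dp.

96.5%

Entropy H = −Σ p log₂ p ≈ 2.3460 bits.
Huffman merges: 1/25+1/10→7/50; 7/50+3/20→29/100; 4/25+1/5→9/25; 29/100+7/20→16/25; 9/25+16/25→1. L = 243/100 ≈ 2.4300.
Efficiency = H/L = 2.3460/2.4300 = 96.5%.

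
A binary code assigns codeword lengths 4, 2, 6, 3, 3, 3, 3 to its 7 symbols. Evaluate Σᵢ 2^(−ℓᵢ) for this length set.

With common denominator 2^6 = 64: Σ 2^(−ℓᵢ) = 4/64 + 16/64 + 1/64 + 8/64 + 8/64 + 8/64 + 8/64 = 53/64 = 0.828125.

0.828125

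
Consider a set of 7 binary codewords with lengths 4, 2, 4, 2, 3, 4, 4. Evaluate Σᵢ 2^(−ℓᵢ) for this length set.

With common denominator 2^4 = 16: Σ 2^(−ℓᵢ) = 1/16 + 4/16 + 1/16 + 4/16 + 2/16 + 1/16 + 1/16 = 14/16 = 0.875.

0.875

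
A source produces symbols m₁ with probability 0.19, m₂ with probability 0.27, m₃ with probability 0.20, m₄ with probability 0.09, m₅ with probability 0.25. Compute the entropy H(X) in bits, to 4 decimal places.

2.2423 bits

H = −Σ pᵢ log₂ pᵢ.
−0.19·log₂(0.19) = 0.4552
−0.27·log₂(0.27) = 0.5100
−0.20·log₂(0.20) = 0.4644
−0.09·log₂(0.09) = 0.3127
−0.25·log₂(0.25) = 0.5000
Sum ≈ 2.2423 → 2.2423 bits.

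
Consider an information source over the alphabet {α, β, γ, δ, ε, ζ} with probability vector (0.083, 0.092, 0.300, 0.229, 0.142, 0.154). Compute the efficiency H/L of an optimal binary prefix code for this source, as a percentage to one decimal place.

Entropy H = −Σ p log₂ p ≈ 2.4383 bits.
Huffman merges: 83/1000+23/250→7/40; 71/500+77/500→37/125; 7/40+229/1000→101/250; 37/125+3/10→149/250; 101/250+149/250→1. L = 2471/1000 ≈ 2.4710.
Efficiency = H/L = 2.4383/2.4710 = 98.7%.

98.7%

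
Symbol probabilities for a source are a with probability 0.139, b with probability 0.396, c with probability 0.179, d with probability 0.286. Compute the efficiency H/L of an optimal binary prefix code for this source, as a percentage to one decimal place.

Entropy H = −Σ p log₂ p ≈ 1.8857 bits.
Huffman merges: 139/1000+179/1000→159/500; 143/500+159/500→151/250; 99/250+151/250→1. L = 961/500 ≈ 1.9220.
Efficiency = H/L = 1.8857/1.9220 = 98.1%.

98.1%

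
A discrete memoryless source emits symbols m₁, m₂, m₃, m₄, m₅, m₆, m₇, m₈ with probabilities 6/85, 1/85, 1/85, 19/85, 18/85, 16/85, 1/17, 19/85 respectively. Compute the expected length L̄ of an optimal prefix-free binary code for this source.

2.6 bits/symbol

Repeatedly combine the two least-probable nodes; the expected code length is the sum of the merged weights.
merge 1/85 + 1/85 → 2/85
merge 2/85 + 1/17 → 7/85
merge 6/85 + 7/85 → 13/85
merge 13/85 + 16/85 → 29/85
merge 18/85 + 19/85 → 37/85
merge 19/85 + 29/85 → 48/85
merge 37/85 + 48/85 → 1
L = 2/85 + 7/85 + 13/85 + 29/85 + 37/85 + 48/85 + 1 = 13/5 = 2.6 bits/symbol.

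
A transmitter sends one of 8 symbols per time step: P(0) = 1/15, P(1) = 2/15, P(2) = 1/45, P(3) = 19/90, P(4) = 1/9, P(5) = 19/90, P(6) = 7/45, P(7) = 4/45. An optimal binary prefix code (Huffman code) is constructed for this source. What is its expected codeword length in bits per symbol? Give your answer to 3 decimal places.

2.844 bits/symbol

Repeatedly combine the two least-probable nodes; the expected code length is the sum of the merged weights.
merge 1/45 + 1/15 → 4/45
merge 4/45 + 4/45 → 8/45
merge 1/9 + 2/15 → 11/45
merge 7/45 + 8/45 → 1/3
merge 19/90 + 19/90 → 19/45
merge 11/45 + 1/3 → 26/45
merge 19/45 + 26/45 → 1
L = 4/45 + 8/45 + 11/45 + 1/3 + 19/45 + 26/45 + 1 = 128/45 ≈ 2.844 bits/symbol.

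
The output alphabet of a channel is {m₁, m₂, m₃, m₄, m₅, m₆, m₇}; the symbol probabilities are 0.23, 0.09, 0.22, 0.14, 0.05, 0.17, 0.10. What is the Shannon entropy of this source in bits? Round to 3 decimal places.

2.661 bits

H = −Σ pᵢ log₂ pᵢ.
−0.23·log₂(0.23) = 0.4877
−0.09·log₂(0.09) = 0.3127
−0.22·log₂(0.22) = 0.4806
−0.14·log₂(0.14) = 0.3971
−0.05·log₂(0.05) = 0.2161
−0.17·log₂(0.17) = 0.4346
−0.10·log₂(0.10) = 0.3322
Sum ≈ 2.6609 → 2.661 bits.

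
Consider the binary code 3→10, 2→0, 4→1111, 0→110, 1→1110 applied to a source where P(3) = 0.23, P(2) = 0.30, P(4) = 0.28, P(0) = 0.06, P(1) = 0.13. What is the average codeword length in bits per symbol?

2.58 bits/symbol

L̄ = Σ pᵢ·ℓᵢ = 0.23·2 + 0.30·1 + 0.28·4 + 0.06·3 + 0.13·4 = 2.58 bits/symbol.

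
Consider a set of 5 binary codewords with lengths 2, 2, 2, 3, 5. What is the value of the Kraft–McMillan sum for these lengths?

0.90625

With common denominator 2^5 = 32: Σ 2^(−ℓᵢ) = 8/32 + 8/32 + 8/32 + 4/32 + 1/32 = 29/32 = 0.90625.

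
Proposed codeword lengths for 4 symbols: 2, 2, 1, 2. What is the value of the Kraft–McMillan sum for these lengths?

1.25

With common denominator 2^2 = 4: Σ 2^(−ℓᵢ) = 1/4 + 1/4 + 2/4 + 1/4 = 5/4 = 1.25.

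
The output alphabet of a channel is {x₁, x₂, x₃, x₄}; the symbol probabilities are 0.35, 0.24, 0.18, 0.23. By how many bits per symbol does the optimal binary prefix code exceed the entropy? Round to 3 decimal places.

0.043 bits

Entropy H = −Σ p log₂ p ≈ 1.9572 bits.
Huffman merges: 9/50+23/100→41/100; 6/25+7/20→59/100; 41/100+59/100→1. L = 2 ≈ 2.0000.
L − H = 2.0000 − 1.9572 = 0.043 bits.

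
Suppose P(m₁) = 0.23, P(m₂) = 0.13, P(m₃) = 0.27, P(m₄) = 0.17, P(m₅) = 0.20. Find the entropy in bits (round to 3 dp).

H = −Σ pᵢ log₂ pᵢ.
−0.23·log₂(0.23) = 0.4877
−0.13·log₂(0.13) = 0.3826
−0.27·log₂(0.27) = 0.5100
−0.17·log₂(0.17) = 0.4346
−0.20·log₂(0.20) = 0.4644
Sum ≈ 2.2793 → 2.279 bits.

2.279 bits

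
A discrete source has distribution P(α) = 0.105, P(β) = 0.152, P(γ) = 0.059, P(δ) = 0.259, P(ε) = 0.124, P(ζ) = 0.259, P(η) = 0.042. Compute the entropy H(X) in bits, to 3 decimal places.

2.571 bits

H = −Σ pᵢ log₂ pᵢ.
−0.105·log₂(0.105) = 0.3414
−0.152·log₂(0.152) = 0.4131
−0.059·log₂(0.059) = 0.2409
−0.259·log₂(0.259) = 0.5048
−0.124·log₂(0.124) = 0.3734
−0.259·log₂(0.259) = 0.5048
−0.042·log₂(0.042) = 0.1921
Sum ≈ 2.5705 → 2.571 bits.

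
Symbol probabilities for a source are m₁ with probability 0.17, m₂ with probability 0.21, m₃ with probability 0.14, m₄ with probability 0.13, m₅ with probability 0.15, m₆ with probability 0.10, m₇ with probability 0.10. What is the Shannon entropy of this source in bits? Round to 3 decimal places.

2.762 bits

H = −Σ pᵢ log₂ pᵢ.
−0.17·log₂(0.17) = 0.4346
−0.21·log₂(0.21) = 0.4728
−0.14·log₂(0.14) = 0.3971
−0.13·log₂(0.13) = 0.3826
−0.15·log₂(0.15) = 0.4105
−0.10·log₂(0.10) = 0.3322
−0.10·log₂(0.10) = 0.3322
Sum ≈ 2.7621 → 2.762 bits.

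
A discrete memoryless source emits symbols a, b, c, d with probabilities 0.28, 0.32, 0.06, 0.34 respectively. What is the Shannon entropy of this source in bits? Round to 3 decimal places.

H = −Σ pᵢ log₂ pᵢ.
−0.28·log₂(0.28) = 0.5142
−0.32·log₂(0.32) = 0.5260
−0.06·log₂(0.06) = 0.2435
−0.34·log₂(0.34) = 0.5292
Sum ≈ 1.8130 → 1.813 bits.

1.813 bits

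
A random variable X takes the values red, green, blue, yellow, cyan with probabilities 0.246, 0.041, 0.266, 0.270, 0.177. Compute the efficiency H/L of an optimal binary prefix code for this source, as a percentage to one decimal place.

Entropy H = −Σ p log₂ p ≈ 2.1471 bits.
Huffman merges: 41/1000+177/1000→109/500; 109/500+123/500→58/125; 133/500+27/100→67/125; 58/125+67/125→1. L = 1109/500 ≈ 2.2180.
Efficiency = H/L = 2.1471/2.2180 = 96.8%.

96.8%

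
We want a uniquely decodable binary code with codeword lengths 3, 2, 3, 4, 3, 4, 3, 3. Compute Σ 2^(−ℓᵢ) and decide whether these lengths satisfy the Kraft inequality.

1; yes

With common denominator 2^4 = 16: Σ 2^(−ℓᵢ) = 2/16 + 4/16 + 2/16 + 1/16 + 2/16 + 1/16 + 2/16 + 2/16 = 16/16 = 1.
Kraft's inequality requires Σ ≤ 1; here Σ = 1 ≤ 1, so such a prefix code exists.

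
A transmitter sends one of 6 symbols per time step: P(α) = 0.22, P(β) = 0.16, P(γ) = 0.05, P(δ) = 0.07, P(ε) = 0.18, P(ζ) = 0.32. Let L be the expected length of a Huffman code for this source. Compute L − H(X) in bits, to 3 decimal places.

Entropy H = −Σ p log₂ p ≈ 2.3596 bits.
Huffman merges: 1/20+7/100→3/25; 3/25+4/25→7/25; 9/50+11/50→2/5; 7/25+8/25→3/5; 2/5+3/5→1. L = 12/5 ≈ 2.4000.
L − H = 2.4000 − 2.3596 = 0.040 bits.

0.040 bits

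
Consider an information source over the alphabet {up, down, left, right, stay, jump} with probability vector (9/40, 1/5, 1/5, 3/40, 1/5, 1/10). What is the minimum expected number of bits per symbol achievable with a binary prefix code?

2.55 bits/symbol

Repeatedly combine the two least-probable nodes; the expected code length is the sum of the merged weights.
merge 3/40 + 1/10 → 7/40
merge 7/40 + 1/5 → 3/8
merge 1/5 + 1/5 → 2/5
merge 9/40 + 3/8 → 3/5
merge 2/5 + 3/5 → 1
L = 7/40 + 3/8 + 2/5 + 3/5 + 1 = 51/20 = 2.55 bits/symbol.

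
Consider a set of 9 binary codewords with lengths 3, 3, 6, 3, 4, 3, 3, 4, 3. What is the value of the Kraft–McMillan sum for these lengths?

With common denominator 2^6 = 64: Σ 2^(−ℓᵢ) = 8/64 + 8/64 + 1/64 + 8/64 + 4/64 + 8/64 + 8/64 + 4/64 + 8/64 = 57/64 = 0.890625.

0.890625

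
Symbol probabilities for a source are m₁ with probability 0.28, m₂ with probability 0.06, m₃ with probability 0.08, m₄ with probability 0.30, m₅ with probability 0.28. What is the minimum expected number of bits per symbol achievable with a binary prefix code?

Repeatedly combine the two least-probable nodes; the expected code length is the sum of the merged weights.
merge 3/50 + 2/25 → 7/50
merge 7/50 + 7/25 → 21/50
merge 7/25 + 3/10 → 29/50
merge 21/50 + 29/50 → 1
L = 7/50 + 21/50 + 29/50 + 1 = 107/50 = 2.14 bits/symbol.

2.14 bits/symbol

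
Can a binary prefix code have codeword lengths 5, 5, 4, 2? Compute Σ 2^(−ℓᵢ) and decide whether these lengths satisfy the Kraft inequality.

With common denominator 2^5 = 32: Σ 2^(−ℓᵢ) = 1/32 + 1/32 + 2/32 + 8/32 = 12/32 = 0.375.
Kraft's inequality requires Σ ≤ 1; here Σ = 0.375 ≤ 1, so such a prefix code exists.

0.375; yes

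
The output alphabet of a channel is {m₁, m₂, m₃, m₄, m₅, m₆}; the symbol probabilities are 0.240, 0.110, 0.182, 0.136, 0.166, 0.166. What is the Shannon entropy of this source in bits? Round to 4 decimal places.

2.5434 bits

H = −Σ pᵢ log₂ pᵢ.
−0.240·log₂(0.240) = 0.4941
−0.110·log₂(0.110) = 0.3503
−0.182·log₂(0.182) = 0.4474
−0.136·log₂(0.136) = 0.3915
−0.166·log₂(0.166) = 0.4301
−0.166·log₂(0.166) = 0.4301
Sum ≈ 2.5434 → 2.5434 bits.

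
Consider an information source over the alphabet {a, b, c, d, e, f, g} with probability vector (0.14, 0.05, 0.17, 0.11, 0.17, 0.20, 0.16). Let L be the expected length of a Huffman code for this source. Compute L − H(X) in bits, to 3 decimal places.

0.070 bits

Entropy H = −Σ p log₂ p ≈ 2.7201 bits.
Huffman merges: 1/20+11/100→4/25; 7/50+4/25→3/10; 4/25+17/100→33/100; 17/100+1/5→37/100; 3/10+33/100→63/100; 37/100+63/100→1. L = 279/100 ≈ 2.7900.
L − H = 2.7900 − 2.7201 = 0.070 bits.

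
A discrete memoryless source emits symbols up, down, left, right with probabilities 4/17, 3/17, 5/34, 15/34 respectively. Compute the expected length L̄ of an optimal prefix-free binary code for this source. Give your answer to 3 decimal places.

Repeatedly combine the two least-probable nodes; the expected code length is the sum of the merged weights.
merge 5/34 + 3/17 → 11/34
merge 4/17 + 11/34 → 19/34
merge 15/34 + 19/34 → 1
L = 11/34 + 19/34 + 1 = 32/17 ≈ 1.882 bits/symbol.

1.882 bits/symbol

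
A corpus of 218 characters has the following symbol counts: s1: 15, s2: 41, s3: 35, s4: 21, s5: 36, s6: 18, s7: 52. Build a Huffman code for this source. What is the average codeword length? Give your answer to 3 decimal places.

Probabilities are the counts divided by 218.
Repeatedly combine the two least-probable nodes; the expected code length is the sum of the merged weights.
merge 15/218 + 9/109 → 33/218
merge 21/218 + 33/218 → 27/109
merge 35/218 + 18/109 → 71/218
merge 41/218 + 26/109 → 93/218
merge 27/109 + 71/218 → 125/218
merge 93/218 + 125/218 → 1
L = 33/218 + 27/109 + 71/218 + 93/218 + 125/218 + 1 = 297/109 ≈ 2.725 bits/symbol.

2.725 bits/symbol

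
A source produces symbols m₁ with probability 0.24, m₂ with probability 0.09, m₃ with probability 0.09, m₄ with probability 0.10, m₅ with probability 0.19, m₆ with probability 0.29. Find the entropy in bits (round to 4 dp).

2.4248 bits

H = −Σ pᵢ log₂ pᵢ.
−0.24·log₂(0.24) = 0.4941
−0.09·log₂(0.09) = 0.3127
−0.09·log₂(0.09) = 0.3127
−0.10·log₂(0.10) = 0.3322
−0.19·log₂(0.19) = 0.4552
−0.29·log₂(0.29) = 0.5179
Sum ≈ 2.4248 → 2.4248 bits.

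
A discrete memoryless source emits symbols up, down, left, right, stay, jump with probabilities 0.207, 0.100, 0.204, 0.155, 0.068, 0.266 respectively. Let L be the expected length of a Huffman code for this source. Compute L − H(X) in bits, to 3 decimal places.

Entropy H = −Σ p log₂ p ≈ 2.4592 bits.
Huffman merges: 17/250+1/10→21/125; 31/200+21/125→323/1000; 51/250+207/1000→411/1000; 133/500+323/1000→589/1000; 411/1000+589/1000→1. L = 2491/1000 ≈ 2.4910.
L − H = 2.4910 − 2.4592 = 0.032 bits.

0.032 bits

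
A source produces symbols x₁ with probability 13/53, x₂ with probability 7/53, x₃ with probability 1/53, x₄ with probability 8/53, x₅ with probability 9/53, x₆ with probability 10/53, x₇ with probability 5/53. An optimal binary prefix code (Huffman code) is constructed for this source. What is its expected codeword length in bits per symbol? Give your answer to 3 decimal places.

Repeatedly combine the two least-probable nodes; the expected code length is the sum of the merged weights.
merge 1/53 + 5/53 → 6/53
merge 6/53 + 7/53 → 13/53
merge 8/53 + 9/53 → 17/53
merge 10/53 + 13/53 → 23/53
merge 13/53 + 17/53 → 30/53
merge 23/53 + 30/53 → 1
L = 6/53 + 13/53 + 17/53 + 23/53 + 30/53 + 1 = 142/53 ≈ 2.679 bits/symbol.

2.679 bits/symbol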